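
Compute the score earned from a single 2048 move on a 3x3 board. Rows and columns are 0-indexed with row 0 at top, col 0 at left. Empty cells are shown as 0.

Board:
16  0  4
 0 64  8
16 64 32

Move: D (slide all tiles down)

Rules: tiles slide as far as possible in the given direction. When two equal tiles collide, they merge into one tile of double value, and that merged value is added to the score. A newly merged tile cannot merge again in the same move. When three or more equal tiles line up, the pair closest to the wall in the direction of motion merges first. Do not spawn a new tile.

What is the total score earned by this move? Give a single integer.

Answer: 160

Derivation:
Slide down:
col 0: [16, 0, 16] -> [0, 0, 32]  score +32 (running 32)
col 1: [0, 64, 64] -> [0, 0, 128]  score +128 (running 160)
col 2: [4, 8, 32] -> [4, 8, 32]  score +0 (running 160)
Board after move:
  0   0   4
  0   0   8
 32 128  32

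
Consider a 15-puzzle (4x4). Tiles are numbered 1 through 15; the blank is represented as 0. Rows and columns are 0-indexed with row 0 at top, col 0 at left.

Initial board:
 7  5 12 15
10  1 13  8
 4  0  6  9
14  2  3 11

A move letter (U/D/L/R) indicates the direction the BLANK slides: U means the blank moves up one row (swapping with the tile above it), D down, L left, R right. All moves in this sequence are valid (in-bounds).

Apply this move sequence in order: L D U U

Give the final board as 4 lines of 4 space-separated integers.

After move 1 (L):
 7  5 12 15
10  1 13  8
 0  4  6  9
14  2  3 11

After move 2 (D):
 7  5 12 15
10  1 13  8
14  4  6  9
 0  2  3 11

After move 3 (U):
 7  5 12 15
10  1 13  8
 0  4  6  9
14  2  3 11

After move 4 (U):
 7  5 12 15
 0  1 13  8
10  4  6  9
14  2  3 11

Answer:  7  5 12 15
 0  1 13  8
10  4  6  9
14  2  3 11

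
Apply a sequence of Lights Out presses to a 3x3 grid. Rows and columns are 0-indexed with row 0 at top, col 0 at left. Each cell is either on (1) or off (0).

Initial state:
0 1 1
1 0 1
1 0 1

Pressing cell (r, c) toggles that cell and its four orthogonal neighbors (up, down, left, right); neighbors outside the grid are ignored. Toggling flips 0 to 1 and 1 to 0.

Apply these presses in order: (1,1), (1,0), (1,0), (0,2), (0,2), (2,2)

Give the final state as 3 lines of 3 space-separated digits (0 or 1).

Answer: 0 0 1
0 1 1
1 0 0

Derivation:
After press 1 at (1,1):
0 0 1
0 1 0
1 1 1

After press 2 at (1,0):
1 0 1
1 0 0
0 1 1

After press 3 at (1,0):
0 0 1
0 1 0
1 1 1

After press 4 at (0,2):
0 1 0
0 1 1
1 1 1

After press 5 at (0,2):
0 0 1
0 1 0
1 1 1

After press 6 at (2,2):
0 0 1
0 1 1
1 0 0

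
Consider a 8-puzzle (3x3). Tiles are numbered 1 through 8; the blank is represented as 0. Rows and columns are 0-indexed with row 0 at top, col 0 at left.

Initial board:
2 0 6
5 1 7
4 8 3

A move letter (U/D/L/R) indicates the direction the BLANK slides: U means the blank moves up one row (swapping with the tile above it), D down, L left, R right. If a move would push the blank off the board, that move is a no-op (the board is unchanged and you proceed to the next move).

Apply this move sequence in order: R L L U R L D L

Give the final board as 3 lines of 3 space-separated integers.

Answer: 5 2 6
0 1 7
4 8 3

Derivation:
After move 1 (R):
2 6 0
5 1 7
4 8 3

After move 2 (L):
2 0 6
5 1 7
4 8 3

After move 3 (L):
0 2 6
5 1 7
4 8 3

After move 4 (U):
0 2 6
5 1 7
4 8 3

After move 5 (R):
2 0 6
5 1 7
4 8 3

After move 6 (L):
0 2 6
5 1 7
4 8 3

After move 7 (D):
5 2 6
0 1 7
4 8 3

After move 8 (L):
5 2 6
0 1 7
4 8 3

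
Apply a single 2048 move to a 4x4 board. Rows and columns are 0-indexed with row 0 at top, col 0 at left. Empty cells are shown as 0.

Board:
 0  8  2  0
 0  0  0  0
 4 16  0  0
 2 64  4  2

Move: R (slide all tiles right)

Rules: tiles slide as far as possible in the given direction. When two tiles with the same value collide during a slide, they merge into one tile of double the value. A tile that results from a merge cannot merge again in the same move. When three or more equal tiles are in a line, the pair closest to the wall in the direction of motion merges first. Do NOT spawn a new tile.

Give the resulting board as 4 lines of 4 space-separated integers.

Slide right:
row 0: [0, 8, 2, 0] -> [0, 0, 8, 2]
row 1: [0, 0, 0, 0] -> [0, 0, 0, 0]
row 2: [4, 16, 0, 0] -> [0, 0, 4, 16]
row 3: [2, 64, 4, 2] -> [2, 64, 4, 2]

Answer:  0  0  8  2
 0  0  0  0
 0  0  4 16
 2 64  4  2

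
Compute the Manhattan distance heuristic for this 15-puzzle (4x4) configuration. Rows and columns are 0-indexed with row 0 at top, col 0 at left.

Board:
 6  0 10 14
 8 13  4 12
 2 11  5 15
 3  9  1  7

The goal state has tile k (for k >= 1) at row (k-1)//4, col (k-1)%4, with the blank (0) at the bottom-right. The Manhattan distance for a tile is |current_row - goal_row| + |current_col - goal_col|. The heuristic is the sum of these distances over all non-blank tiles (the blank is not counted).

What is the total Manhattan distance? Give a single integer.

Tile 6: at (0,0), goal (1,1), distance |0-1|+|0-1| = 2
Tile 10: at (0,2), goal (2,1), distance |0-2|+|2-1| = 3
Tile 14: at (0,3), goal (3,1), distance |0-3|+|3-1| = 5
Tile 8: at (1,0), goal (1,3), distance |1-1|+|0-3| = 3
Tile 13: at (1,1), goal (3,0), distance |1-3|+|1-0| = 3
Tile 4: at (1,2), goal (0,3), distance |1-0|+|2-3| = 2
Tile 12: at (1,3), goal (2,3), distance |1-2|+|3-3| = 1
Tile 2: at (2,0), goal (0,1), distance |2-0|+|0-1| = 3
Tile 11: at (2,1), goal (2,2), distance |2-2|+|1-2| = 1
Tile 5: at (2,2), goal (1,0), distance |2-1|+|2-0| = 3
Tile 15: at (2,3), goal (3,2), distance |2-3|+|3-2| = 2
Tile 3: at (3,0), goal (0,2), distance |3-0|+|0-2| = 5
Tile 9: at (3,1), goal (2,0), distance |3-2|+|1-0| = 2
Tile 1: at (3,2), goal (0,0), distance |3-0|+|2-0| = 5
Tile 7: at (3,3), goal (1,2), distance |3-1|+|3-2| = 3
Sum: 2 + 3 + 5 + 3 + 3 + 2 + 1 + 3 + 1 + 3 + 2 + 5 + 2 + 5 + 3 = 43

Answer: 43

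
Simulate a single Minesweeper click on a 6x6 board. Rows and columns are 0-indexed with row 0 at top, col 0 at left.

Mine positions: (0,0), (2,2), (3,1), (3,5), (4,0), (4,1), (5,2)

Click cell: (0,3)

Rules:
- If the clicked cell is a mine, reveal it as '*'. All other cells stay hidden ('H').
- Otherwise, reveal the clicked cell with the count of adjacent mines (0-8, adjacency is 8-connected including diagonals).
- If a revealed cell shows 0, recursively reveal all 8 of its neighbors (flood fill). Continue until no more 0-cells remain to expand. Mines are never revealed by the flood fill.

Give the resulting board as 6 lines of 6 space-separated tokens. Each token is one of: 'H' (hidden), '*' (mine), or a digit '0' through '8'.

H 1 0 0 0 0
H 2 1 1 0 0
H H H 1 1 1
H H H H H H
H H H H H H
H H H H H H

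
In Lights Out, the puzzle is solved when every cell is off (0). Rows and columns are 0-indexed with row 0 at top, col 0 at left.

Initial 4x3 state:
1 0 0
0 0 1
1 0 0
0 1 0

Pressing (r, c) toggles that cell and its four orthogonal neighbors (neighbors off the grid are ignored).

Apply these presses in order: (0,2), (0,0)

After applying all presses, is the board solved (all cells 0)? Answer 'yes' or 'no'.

Answer: no

Derivation:
After press 1 at (0,2):
1 1 1
0 0 0
1 0 0
0 1 0

After press 2 at (0,0):
0 0 1
1 0 0
1 0 0
0 1 0

Lights still on: 4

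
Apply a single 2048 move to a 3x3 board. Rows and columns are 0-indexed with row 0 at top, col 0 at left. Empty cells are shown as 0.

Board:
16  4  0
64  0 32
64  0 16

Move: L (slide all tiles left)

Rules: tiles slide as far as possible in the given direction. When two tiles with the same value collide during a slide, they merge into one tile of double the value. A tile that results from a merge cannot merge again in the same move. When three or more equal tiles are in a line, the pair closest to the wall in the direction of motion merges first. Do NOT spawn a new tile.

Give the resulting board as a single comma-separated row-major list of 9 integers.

Answer: 16, 4, 0, 64, 32, 0, 64, 16, 0

Derivation:
Slide left:
row 0: [16, 4, 0] -> [16, 4, 0]
row 1: [64, 0, 32] -> [64, 32, 0]
row 2: [64, 0, 16] -> [64, 16, 0]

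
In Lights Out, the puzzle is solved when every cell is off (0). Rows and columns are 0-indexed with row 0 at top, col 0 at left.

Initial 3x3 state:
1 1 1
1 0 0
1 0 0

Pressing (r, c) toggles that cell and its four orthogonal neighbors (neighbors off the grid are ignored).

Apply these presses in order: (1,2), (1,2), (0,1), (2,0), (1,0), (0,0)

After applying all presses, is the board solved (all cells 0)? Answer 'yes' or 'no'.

After press 1 at (1,2):
1 1 0
1 1 1
1 0 1

After press 2 at (1,2):
1 1 1
1 0 0
1 0 0

After press 3 at (0,1):
0 0 0
1 1 0
1 0 0

After press 4 at (2,0):
0 0 0
0 1 0
0 1 0

After press 5 at (1,0):
1 0 0
1 0 0
1 1 0

After press 6 at (0,0):
0 1 0
0 0 0
1 1 0

Lights still on: 3

Answer: no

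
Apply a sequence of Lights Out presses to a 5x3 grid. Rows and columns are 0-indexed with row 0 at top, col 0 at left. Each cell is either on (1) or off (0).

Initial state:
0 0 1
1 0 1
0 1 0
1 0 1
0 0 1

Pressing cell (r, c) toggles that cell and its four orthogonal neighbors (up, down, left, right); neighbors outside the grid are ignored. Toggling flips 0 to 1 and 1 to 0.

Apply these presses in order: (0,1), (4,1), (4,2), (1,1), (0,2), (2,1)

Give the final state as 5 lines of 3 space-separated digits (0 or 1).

Answer: 1 1 1
0 1 1
1 1 1
1 0 0
1 0 1

Derivation:
After press 1 at (0,1):
1 1 0
1 1 1
0 1 0
1 0 1
0 0 1

After press 2 at (4,1):
1 1 0
1 1 1
0 1 0
1 1 1
1 1 0

After press 3 at (4,2):
1 1 0
1 1 1
0 1 0
1 1 0
1 0 1

After press 4 at (1,1):
1 0 0
0 0 0
0 0 0
1 1 0
1 0 1

After press 5 at (0,2):
1 1 1
0 0 1
0 0 0
1 1 0
1 0 1

After press 6 at (2,1):
1 1 1
0 1 1
1 1 1
1 0 0
1 0 1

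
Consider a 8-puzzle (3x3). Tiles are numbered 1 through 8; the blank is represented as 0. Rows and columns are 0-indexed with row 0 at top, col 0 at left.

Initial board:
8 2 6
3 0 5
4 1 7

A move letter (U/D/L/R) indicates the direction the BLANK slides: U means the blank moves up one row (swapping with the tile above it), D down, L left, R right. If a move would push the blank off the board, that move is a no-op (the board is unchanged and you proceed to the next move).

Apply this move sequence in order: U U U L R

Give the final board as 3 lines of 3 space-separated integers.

After move 1 (U):
8 0 6
3 2 5
4 1 7

After move 2 (U):
8 0 6
3 2 5
4 1 7

After move 3 (U):
8 0 6
3 2 5
4 1 7

After move 4 (L):
0 8 6
3 2 5
4 1 7

After move 5 (R):
8 0 6
3 2 5
4 1 7

Answer: 8 0 6
3 2 5
4 1 7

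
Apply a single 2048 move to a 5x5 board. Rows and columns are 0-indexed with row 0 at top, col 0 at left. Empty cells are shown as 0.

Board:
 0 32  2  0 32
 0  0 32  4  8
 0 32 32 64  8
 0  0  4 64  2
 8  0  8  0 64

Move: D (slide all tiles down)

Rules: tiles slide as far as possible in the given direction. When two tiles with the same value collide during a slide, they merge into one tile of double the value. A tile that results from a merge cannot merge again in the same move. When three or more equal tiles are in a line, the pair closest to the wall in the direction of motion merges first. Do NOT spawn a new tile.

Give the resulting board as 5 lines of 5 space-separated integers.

Slide down:
col 0: [0, 0, 0, 0, 8] -> [0, 0, 0, 0, 8]
col 1: [32, 0, 32, 0, 0] -> [0, 0, 0, 0, 64]
col 2: [2, 32, 32, 4, 8] -> [0, 2, 64, 4, 8]
col 3: [0, 4, 64, 64, 0] -> [0, 0, 0, 4, 128]
col 4: [32, 8, 8, 2, 64] -> [0, 32, 16, 2, 64]

Answer:   0   0   0   0   0
  0   0   2   0  32
  0   0  64   0  16
  0   0   4   4   2
  8  64   8 128  64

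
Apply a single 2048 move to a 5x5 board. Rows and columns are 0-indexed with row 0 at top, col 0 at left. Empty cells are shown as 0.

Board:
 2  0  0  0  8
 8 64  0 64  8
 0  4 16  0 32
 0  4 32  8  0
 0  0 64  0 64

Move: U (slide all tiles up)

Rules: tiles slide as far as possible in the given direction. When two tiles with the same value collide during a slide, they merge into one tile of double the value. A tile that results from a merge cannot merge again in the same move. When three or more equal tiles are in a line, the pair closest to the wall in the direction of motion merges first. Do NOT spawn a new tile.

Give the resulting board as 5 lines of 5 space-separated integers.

Answer:  2 64 16 64 16
 8  8 32  8 32
 0  0 64  0 64
 0  0  0  0  0
 0  0  0  0  0

Derivation:
Slide up:
col 0: [2, 8, 0, 0, 0] -> [2, 8, 0, 0, 0]
col 1: [0, 64, 4, 4, 0] -> [64, 8, 0, 0, 0]
col 2: [0, 0, 16, 32, 64] -> [16, 32, 64, 0, 0]
col 3: [0, 64, 0, 8, 0] -> [64, 8, 0, 0, 0]
col 4: [8, 8, 32, 0, 64] -> [16, 32, 64, 0, 0]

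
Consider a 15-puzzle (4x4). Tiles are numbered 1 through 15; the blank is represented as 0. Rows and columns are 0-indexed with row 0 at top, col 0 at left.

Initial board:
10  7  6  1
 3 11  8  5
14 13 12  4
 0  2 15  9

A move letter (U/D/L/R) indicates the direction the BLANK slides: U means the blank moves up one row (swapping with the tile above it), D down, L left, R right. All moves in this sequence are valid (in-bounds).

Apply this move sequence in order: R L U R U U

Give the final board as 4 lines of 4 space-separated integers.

Answer: 10  0  6  1
 3  7  8  5
13 11 12  4
14  2 15  9

Derivation:
After move 1 (R):
10  7  6  1
 3 11  8  5
14 13 12  4
 2  0 15  9

After move 2 (L):
10  7  6  1
 3 11  8  5
14 13 12  4
 0  2 15  9

After move 3 (U):
10  7  6  1
 3 11  8  5
 0 13 12  4
14  2 15  9

After move 4 (R):
10  7  6  1
 3 11  8  5
13  0 12  4
14  2 15  9

After move 5 (U):
10  7  6  1
 3  0  8  5
13 11 12  4
14  2 15  9

After move 6 (U):
10  0  6  1
 3  7  8  5
13 11 12  4
14  2 15  9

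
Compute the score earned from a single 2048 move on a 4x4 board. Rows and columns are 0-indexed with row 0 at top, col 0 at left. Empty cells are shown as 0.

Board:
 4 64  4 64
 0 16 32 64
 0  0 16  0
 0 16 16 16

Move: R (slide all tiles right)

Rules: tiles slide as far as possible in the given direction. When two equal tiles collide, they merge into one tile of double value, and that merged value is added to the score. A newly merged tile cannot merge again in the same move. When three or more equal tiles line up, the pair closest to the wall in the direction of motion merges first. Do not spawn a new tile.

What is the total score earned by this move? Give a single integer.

Slide right:
row 0: [4, 64, 4, 64] -> [4, 64, 4, 64]  score +0 (running 0)
row 1: [0, 16, 32, 64] -> [0, 16, 32, 64]  score +0 (running 0)
row 2: [0, 0, 16, 0] -> [0, 0, 0, 16]  score +0 (running 0)
row 3: [0, 16, 16, 16] -> [0, 0, 16, 32]  score +32 (running 32)
Board after move:
 4 64  4 64
 0 16 32 64
 0  0  0 16
 0  0 16 32

Answer: 32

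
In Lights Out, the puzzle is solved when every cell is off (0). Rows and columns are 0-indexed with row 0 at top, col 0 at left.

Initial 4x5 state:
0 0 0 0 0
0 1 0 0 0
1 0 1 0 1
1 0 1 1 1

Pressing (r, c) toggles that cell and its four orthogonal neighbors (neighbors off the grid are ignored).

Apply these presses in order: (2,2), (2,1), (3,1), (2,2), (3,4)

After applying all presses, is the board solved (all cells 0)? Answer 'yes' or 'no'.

Answer: yes

Derivation:
After press 1 at (2,2):
0 0 0 0 0
0 1 1 0 0
1 1 0 1 1
1 0 0 1 1

After press 2 at (2,1):
0 0 0 0 0
0 0 1 0 0
0 0 1 1 1
1 1 0 1 1

After press 3 at (3,1):
0 0 0 0 0
0 0 1 0 0
0 1 1 1 1
0 0 1 1 1

After press 4 at (2,2):
0 0 0 0 0
0 0 0 0 0
0 0 0 0 1
0 0 0 1 1

After press 5 at (3,4):
0 0 0 0 0
0 0 0 0 0
0 0 0 0 0
0 0 0 0 0

Lights still on: 0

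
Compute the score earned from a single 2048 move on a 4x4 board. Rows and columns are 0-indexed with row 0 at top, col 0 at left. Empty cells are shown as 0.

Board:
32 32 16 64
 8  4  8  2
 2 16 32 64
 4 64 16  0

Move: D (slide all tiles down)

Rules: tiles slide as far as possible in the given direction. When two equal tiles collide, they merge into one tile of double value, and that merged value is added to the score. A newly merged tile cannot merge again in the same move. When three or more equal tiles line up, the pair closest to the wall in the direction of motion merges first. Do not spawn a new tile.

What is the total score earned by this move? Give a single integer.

Slide down:
col 0: [32, 8, 2, 4] -> [32, 8, 2, 4]  score +0 (running 0)
col 1: [32, 4, 16, 64] -> [32, 4, 16, 64]  score +0 (running 0)
col 2: [16, 8, 32, 16] -> [16, 8, 32, 16]  score +0 (running 0)
col 3: [64, 2, 64, 0] -> [0, 64, 2, 64]  score +0 (running 0)
Board after move:
32 32 16  0
 8  4  8 64
 2 16 32  2
 4 64 16 64

Answer: 0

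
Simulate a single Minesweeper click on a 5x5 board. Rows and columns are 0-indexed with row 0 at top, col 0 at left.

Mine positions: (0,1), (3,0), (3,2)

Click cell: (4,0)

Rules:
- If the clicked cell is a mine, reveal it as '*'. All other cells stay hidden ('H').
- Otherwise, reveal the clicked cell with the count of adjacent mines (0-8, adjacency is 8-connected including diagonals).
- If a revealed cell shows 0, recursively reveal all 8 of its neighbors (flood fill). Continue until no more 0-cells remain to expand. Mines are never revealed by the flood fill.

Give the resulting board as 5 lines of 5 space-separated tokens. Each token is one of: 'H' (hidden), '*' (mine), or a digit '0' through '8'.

H H H H H
H H H H H
H H H H H
H H H H H
1 H H H H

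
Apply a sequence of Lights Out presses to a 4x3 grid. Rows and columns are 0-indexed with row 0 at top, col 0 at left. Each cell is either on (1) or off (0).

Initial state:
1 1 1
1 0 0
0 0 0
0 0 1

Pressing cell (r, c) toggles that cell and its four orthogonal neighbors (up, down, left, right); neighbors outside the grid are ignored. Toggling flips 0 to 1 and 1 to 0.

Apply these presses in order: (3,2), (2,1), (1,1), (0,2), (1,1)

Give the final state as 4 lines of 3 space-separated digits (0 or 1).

Answer: 1 0 0
1 1 1
1 1 0
0 0 0

Derivation:
After press 1 at (3,2):
1 1 1
1 0 0
0 0 1
0 1 0

After press 2 at (2,1):
1 1 1
1 1 0
1 1 0
0 0 0

After press 3 at (1,1):
1 0 1
0 0 1
1 0 0
0 0 0

After press 4 at (0,2):
1 1 0
0 0 0
1 0 0
0 0 0

After press 5 at (1,1):
1 0 0
1 1 1
1 1 0
0 0 0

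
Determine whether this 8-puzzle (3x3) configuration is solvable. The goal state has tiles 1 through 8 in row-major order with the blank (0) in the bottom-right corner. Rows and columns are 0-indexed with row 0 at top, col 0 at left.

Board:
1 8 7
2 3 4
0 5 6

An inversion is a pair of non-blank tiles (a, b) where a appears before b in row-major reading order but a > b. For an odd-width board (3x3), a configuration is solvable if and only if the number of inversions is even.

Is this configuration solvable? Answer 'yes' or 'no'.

Inversions (pairs i<j in row-major order where tile[i] > tile[j] > 0): 11
11 is odd, so the puzzle is not solvable.

Answer: no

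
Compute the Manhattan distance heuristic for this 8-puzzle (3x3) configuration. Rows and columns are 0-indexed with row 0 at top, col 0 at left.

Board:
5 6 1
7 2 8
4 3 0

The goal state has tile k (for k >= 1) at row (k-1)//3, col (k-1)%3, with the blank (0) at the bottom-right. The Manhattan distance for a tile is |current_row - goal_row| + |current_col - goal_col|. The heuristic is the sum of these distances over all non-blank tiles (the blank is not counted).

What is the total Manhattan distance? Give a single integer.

Tile 5: (0,0)->(1,1) = 2
Tile 6: (0,1)->(1,2) = 2
Tile 1: (0,2)->(0,0) = 2
Tile 7: (1,0)->(2,0) = 1
Tile 2: (1,1)->(0,1) = 1
Tile 8: (1,2)->(2,1) = 2
Tile 4: (2,0)->(1,0) = 1
Tile 3: (2,1)->(0,2) = 3
Sum: 2 + 2 + 2 + 1 + 1 + 2 + 1 + 3 = 14

Answer: 14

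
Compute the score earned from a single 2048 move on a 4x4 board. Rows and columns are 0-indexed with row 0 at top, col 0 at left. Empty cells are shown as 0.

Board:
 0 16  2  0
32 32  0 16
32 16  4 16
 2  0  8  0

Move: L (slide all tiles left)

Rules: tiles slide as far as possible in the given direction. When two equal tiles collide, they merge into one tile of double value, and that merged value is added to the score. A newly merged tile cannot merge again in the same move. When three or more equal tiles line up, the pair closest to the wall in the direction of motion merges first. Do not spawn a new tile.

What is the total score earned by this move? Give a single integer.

Answer: 64

Derivation:
Slide left:
row 0: [0, 16, 2, 0] -> [16, 2, 0, 0]  score +0 (running 0)
row 1: [32, 32, 0, 16] -> [64, 16, 0, 0]  score +64 (running 64)
row 2: [32, 16, 4, 16] -> [32, 16, 4, 16]  score +0 (running 64)
row 3: [2, 0, 8, 0] -> [2, 8, 0, 0]  score +0 (running 64)
Board after move:
16  2  0  0
64 16  0  0
32 16  4 16
 2  8  0  0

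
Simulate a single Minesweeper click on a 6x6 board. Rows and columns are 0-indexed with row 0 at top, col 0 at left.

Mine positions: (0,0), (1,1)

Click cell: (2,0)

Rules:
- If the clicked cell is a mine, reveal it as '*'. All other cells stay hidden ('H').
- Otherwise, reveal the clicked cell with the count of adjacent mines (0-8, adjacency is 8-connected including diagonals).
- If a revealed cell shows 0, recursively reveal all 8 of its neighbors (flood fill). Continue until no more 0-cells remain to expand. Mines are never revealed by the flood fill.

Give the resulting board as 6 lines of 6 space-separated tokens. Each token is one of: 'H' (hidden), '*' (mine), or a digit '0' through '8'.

H H H H H H
H H H H H H
1 H H H H H
H H H H H H
H H H H H H
H H H H H H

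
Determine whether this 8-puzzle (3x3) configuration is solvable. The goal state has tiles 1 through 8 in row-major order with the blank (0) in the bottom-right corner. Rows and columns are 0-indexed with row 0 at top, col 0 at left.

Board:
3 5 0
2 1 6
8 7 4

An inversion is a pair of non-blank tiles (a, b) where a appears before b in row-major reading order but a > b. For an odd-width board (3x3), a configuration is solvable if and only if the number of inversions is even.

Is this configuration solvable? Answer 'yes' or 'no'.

Answer: yes

Derivation:
Inversions (pairs i<j in row-major order where tile[i] > tile[j] > 0): 10
10 is even, so the puzzle is solvable.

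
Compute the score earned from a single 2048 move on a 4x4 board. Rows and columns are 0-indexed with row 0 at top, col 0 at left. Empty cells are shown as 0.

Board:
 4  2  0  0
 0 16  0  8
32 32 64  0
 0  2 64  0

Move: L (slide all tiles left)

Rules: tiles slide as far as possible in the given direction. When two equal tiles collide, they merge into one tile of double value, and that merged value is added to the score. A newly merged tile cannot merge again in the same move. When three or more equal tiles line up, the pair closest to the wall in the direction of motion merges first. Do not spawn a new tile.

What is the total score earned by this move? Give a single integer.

Answer: 64

Derivation:
Slide left:
row 0: [4, 2, 0, 0] -> [4, 2, 0, 0]  score +0 (running 0)
row 1: [0, 16, 0, 8] -> [16, 8, 0, 0]  score +0 (running 0)
row 2: [32, 32, 64, 0] -> [64, 64, 0, 0]  score +64 (running 64)
row 3: [0, 2, 64, 0] -> [2, 64, 0, 0]  score +0 (running 64)
Board after move:
 4  2  0  0
16  8  0  0
64 64  0  0
 2 64  0  0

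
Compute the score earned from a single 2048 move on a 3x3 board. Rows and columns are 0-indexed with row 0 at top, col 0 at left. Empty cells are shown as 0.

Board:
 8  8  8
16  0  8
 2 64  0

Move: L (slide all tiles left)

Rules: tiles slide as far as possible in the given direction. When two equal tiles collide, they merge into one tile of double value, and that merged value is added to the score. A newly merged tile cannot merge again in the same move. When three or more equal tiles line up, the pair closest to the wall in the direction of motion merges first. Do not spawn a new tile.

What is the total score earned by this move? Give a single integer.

Slide left:
row 0: [8, 8, 8] -> [16, 8, 0]  score +16 (running 16)
row 1: [16, 0, 8] -> [16, 8, 0]  score +0 (running 16)
row 2: [2, 64, 0] -> [2, 64, 0]  score +0 (running 16)
Board after move:
16  8  0
16  8  0
 2 64  0

Answer: 16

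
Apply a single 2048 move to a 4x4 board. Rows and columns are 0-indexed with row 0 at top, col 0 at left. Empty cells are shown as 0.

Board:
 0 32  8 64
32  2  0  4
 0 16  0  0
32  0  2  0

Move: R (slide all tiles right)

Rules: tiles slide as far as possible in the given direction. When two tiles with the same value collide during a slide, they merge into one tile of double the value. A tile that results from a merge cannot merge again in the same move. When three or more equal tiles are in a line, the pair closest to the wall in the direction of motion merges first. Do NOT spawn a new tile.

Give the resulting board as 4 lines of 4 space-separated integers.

Slide right:
row 0: [0, 32, 8, 64] -> [0, 32, 8, 64]
row 1: [32, 2, 0, 4] -> [0, 32, 2, 4]
row 2: [0, 16, 0, 0] -> [0, 0, 0, 16]
row 3: [32, 0, 2, 0] -> [0, 0, 32, 2]

Answer:  0 32  8 64
 0 32  2  4
 0  0  0 16
 0  0 32  2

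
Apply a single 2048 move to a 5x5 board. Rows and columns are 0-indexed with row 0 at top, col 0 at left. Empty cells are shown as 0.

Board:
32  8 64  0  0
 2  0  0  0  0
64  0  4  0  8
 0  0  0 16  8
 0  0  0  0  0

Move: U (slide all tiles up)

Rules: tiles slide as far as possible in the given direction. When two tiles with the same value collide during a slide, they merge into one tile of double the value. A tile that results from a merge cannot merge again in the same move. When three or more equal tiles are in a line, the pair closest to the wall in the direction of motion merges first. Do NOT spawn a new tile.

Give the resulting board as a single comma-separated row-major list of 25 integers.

Answer: 32, 8, 64, 16, 16, 2, 0, 4, 0, 0, 64, 0, 0, 0, 0, 0, 0, 0, 0, 0, 0, 0, 0, 0, 0

Derivation:
Slide up:
col 0: [32, 2, 64, 0, 0] -> [32, 2, 64, 0, 0]
col 1: [8, 0, 0, 0, 0] -> [8, 0, 0, 0, 0]
col 2: [64, 0, 4, 0, 0] -> [64, 4, 0, 0, 0]
col 3: [0, 0, 0, 16, 0] -> [16, 0, 0, 0, 0]
col 4: [0, 0, 8, 8, 0] -> [16, 0, 0, 0, 0]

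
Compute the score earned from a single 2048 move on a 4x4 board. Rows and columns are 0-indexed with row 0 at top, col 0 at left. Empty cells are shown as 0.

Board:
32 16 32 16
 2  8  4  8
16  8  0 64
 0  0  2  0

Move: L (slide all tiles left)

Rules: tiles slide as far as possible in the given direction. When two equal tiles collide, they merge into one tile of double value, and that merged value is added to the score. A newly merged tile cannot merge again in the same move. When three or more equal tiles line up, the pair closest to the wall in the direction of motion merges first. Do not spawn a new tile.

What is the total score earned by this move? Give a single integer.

Answer: 0

Derivation:
Slide left:
row 0: [32, 16, 32, 16] -> [32, 16, 32, 16]  score +0 (running 0)
row 1: [2, 8, 4, 8] -> [2, 8, 4, 8]  score +0 (running 0)
row 2: [16, 8, 0, 64] -> [16, 8, 64, 0]  score +0 (running 0)
row 3: [0, 0, 2, 0] -> [2, 0, 0, 0]  score +0 (running 0)
Board after move:
32 16 32 16
 2  8  4  8
16  8 64  0
 2  0  0  0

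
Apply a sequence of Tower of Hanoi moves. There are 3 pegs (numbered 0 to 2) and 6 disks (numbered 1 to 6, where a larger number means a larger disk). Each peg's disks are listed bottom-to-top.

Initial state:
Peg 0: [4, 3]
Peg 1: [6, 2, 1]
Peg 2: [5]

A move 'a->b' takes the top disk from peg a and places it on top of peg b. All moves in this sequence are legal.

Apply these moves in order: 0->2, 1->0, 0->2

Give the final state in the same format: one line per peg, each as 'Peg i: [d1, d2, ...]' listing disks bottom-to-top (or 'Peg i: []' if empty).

Answer: Peg 0: [4]
Peg 1: [6, 2]
Peg 2: [5, 3, 1]

Derivation:
After move 1 (0->2):
Peg 0: [4]
Peg 1: [6, 2, 1]
Peg 2: [5, 3]

After move 2 (1->0):
Peg 0: [4, 1]
Peg 1: [6, 2]
Peg 2: [5, 3]

After move 3 (0->2):
Peg 0: [4]
Peg 1: [6, 2]
Peg 2: [5, 3, 1]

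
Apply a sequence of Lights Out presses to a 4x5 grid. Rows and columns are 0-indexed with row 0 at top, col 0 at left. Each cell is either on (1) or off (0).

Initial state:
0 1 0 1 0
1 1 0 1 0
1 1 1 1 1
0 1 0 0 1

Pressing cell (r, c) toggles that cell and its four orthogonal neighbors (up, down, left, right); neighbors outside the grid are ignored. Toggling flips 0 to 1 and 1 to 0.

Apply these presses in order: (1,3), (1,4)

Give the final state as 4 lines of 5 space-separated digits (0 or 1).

Answer: 0 1 0 0 1
1 1 1 1 0
1 1 1 0 0
0 1 0 0 1

Derivation:
After press 1 at (1,3):
0 1 0 0 0
1 1 1 0 1
1 1 1 0 1
0 1 0 0 1

After press 2 at (1,4):
0 1 0 0 1
1 1 1 1 0
1 1 1 0 0
0 1 0 0 1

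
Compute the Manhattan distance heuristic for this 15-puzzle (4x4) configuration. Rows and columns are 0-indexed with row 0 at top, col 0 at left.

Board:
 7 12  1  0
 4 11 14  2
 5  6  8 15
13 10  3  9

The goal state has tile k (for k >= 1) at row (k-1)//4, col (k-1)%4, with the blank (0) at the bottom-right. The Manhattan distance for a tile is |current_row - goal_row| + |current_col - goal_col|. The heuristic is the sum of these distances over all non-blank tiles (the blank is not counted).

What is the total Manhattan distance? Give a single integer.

Answer: 35

Derivation:
Tile 7: at (0,0), goal (1,2), distance |0-1|+|0-2| = 3
Tile 12: at (0,1), goal (2,3), distance |0-2|+|1-3| = 4
Tile 1: at (0,2), goal (0,0), distance |0-0|+|2-0| = 2
Tile 4: at (1,0), goal (0,3), distance |1-0|+|0-3| = 4
Tile 11: at (1,1), goal (2,2), distance |1-2|+|1-2| = 2
Tile 14: at (1,2), goal (3,1), distance |1-3|+|2-1| = 3
Tile 2: at (1,3), goal (0,1), distance |1-0|+|3-1| = 3
Tile 5: at (2,0), goal (1,0), distance |2-1|+|0-0| = 1
Tile 6: at (2,1), goal (1,1), distance |2-1|+|1-1| = 1
Tile 8: at (2,2), goal (1,3), distance |2-1|+|2-3| = 2
Tile 15: at (2,3), goal (3,2), distance |2-3|+|3-2| = 2
Tile 13: at (3,0), goal (3,0), distance |3-3|+|0-0| = 0
Tile 10: at (3,1), goal (2,1), distance |3-2|+|1-1| = 1
Tile 3: at (3,2), goal (0,2), distance |3-0|+|2-2| = 3
Tile 9: at (3,3), goal (2,0), distance |3-2|+|3-0| = 4
Sum: 3 + 4 + 2 + 4 + 2 + 3 + 3 + 1 + 1 + 2 + 2 + 0 + 1 + 3 + 4 = 35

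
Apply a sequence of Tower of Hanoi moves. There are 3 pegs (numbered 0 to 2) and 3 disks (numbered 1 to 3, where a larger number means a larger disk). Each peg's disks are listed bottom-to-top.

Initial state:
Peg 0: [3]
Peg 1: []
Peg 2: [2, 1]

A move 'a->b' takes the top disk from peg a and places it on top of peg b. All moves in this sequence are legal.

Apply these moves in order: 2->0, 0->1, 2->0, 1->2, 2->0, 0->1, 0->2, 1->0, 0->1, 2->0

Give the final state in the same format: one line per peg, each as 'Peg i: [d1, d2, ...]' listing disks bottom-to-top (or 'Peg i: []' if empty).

Answer: Peg 0: [3, 2]
Peg 1: [1]
Peg 2: []

Derivation:
After move 1 (2->0):
Peg 0: [3, 1]
Peg 1: []
Peg 2: [2]

After move 2 (0->1):
Peg 0: [3]
Peg 1: [1]
Peg 2: [2]

After move 3 (2->0):
Peg 0: [3, 2]
Peg 1: [1]
Peg 2: []

After move 4 (1->2):
Peg 0: [3, 2]
Peg 1: []
Peg 2: [1]

After move 5 (2->0):
Peg 0: [3, 2, 1]
Peg 1: []
Peg 2: []

After move 6 (0->1):
Peg 0: [3, 2]
Peg 1: [1]
Peg 2: []

After move 7 (0->2):
Peg 0: [3]
Peg 1: [1]
Peg 2: [2]

After move 8 (1->0):
Peg 0: [3, 1]
Peg 1: []
Peg 2: [2]

After move 9 (0->1):
Peg 0: [3]
Peg 1: [1]
Peg 2: [2]

After move 10 (2->0):
Peg 0: [3, 2]
Peg 1: [1]
Peg 2: []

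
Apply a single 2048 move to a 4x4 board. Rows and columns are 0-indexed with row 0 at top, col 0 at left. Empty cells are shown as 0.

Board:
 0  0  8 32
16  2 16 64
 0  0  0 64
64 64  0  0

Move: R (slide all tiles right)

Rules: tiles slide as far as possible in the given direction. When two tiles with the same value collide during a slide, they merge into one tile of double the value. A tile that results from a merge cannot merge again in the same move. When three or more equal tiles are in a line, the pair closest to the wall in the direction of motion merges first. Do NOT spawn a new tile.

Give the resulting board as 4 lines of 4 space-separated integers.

Slide right:
row 0: [0, 0, 8, 32] -> [0, 0, 8, 32]
row 1: [16, 2, 16, 64] -> [16, 2, 16, 64]
row 2: [0, 0, 0, 64] -> [0, 0, 0, 64]
row 3: [64, 64, 0, 0] -> [0, 0, 0, 128]

Answer:   0   0   8  32
 16   2  16  64
  0   0   0  64
  0   0   0 128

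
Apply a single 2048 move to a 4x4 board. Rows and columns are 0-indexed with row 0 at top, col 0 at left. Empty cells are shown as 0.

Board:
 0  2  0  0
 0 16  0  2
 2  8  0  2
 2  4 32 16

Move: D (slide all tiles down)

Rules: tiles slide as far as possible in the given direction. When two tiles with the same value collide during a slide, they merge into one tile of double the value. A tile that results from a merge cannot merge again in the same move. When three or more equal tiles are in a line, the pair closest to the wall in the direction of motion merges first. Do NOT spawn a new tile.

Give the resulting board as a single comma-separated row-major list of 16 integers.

Answer: 0, 2, 0, 0, 0, 16, 0, 0, 0, 8, 0, 4, 4, 4, 32, 16

Derivation:
Slide down:
col 0: [0, 0, 2, 2] -> [0, 0, 0, 4]
col 1: [2, 16, 8, 4] -> [2, 16, 8, 4]
col 2: [0, 0, 0, 32] -> [0, 0, 0, 32]
col 3: [0, 2, 2, 16] -> [0, 0, 4, 16]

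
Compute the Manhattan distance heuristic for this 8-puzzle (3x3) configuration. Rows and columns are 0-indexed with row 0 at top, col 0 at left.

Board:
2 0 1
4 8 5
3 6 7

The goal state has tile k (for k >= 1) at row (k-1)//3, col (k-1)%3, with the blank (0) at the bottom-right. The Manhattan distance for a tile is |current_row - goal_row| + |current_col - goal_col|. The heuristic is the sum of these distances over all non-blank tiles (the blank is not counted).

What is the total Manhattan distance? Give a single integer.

Tile 2: at (0,0), goal (0,1), distance |0-0|+|0-1| = 1
Tile 1: at (0,2), goal (0,0), distance |0-0|+|2-0| = 2
Tile 4: at (1,0), goal (1,0), distance |1-1|+|0-0| = 0
Tile 8: at (1,1), goal (2,1), distance |1-2|+|1-1| = 1
Tile 5: at (1,2), goal (1,1), distance |1-1|+|2-1| = 1
Tile 3: at (2,0), goal (0,2), distance |2-0|+|0-2| = 4
Tile 6: at (2,1), goal (1,2), distance |2-1|+|1-2| = 2
Tile 7: at (2,2), goal (2,0), distance |2-2|+|2-0| = 2
Sum: 1 + 2 + 0 + 1 + 1 + 4 + 2 + 2 = 13

Answer: 13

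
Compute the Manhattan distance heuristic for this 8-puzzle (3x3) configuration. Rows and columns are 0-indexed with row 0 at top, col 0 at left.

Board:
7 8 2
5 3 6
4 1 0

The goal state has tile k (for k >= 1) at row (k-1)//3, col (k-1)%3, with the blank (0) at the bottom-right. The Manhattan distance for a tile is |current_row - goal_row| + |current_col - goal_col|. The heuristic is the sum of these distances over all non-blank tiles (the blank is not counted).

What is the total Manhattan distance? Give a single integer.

Tile 7: (0,0)->(2,0) = 2
Tile 8: (0,1)->(2,1) = 2
Tile 2: (0,2)->(0,1) = 1
Tile 5: (1,0)->(1,1) = 1
Tile 3: (1,1)->(0,2) = 2
Tile 6: (1,2)->(1,2) = 0
Tile 4: (2,0)->(1,0) = 1
Tile 1: (2,1)->(0,0) = 3
Sum: 2 + 2 + 1 + 1 + 2 + 0 + 1 + 3 = 12

Answer: 12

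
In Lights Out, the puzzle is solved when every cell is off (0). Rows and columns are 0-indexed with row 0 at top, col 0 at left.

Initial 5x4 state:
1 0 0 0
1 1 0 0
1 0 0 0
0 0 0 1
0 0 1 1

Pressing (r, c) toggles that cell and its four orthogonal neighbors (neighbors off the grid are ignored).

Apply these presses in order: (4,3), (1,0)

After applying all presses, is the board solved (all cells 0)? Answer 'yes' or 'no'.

Answer: yes

Derivation:
After press 1 at (4,3):
1 0 0 0
1 1 0 0
1 0 0 0
0 0 0 0
0 0 0 0

After press 2 at (1,0):
0 0 0 0
0 0 0 0
0 0 0 0
0 0 0 0
0 0 0 0

Lights still on: 0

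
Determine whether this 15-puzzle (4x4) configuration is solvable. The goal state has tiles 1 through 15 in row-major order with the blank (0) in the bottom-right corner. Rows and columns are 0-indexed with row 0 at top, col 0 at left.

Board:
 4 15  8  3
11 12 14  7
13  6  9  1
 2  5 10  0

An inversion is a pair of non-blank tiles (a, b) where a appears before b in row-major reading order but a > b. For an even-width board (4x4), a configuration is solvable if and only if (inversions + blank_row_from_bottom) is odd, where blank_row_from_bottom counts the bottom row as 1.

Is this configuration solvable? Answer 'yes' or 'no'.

Inversions: 62
Blank is in row 3 (0-indexed from top), which is row 1 counting from the bottom (bottom = 1).
62 + 1 = 63, which is odd, so the puzzle is solvable.

Answer: yes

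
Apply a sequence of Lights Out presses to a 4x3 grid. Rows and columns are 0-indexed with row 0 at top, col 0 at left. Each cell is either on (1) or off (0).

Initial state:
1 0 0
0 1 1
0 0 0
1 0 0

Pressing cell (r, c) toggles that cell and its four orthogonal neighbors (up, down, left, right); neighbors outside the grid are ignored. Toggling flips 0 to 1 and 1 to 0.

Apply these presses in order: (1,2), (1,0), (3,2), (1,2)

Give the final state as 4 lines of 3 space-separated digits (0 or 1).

After press 1 at (1,2):
1 0 1
0 0 0
0 0 1
1 0 0

After press 2 at (1,0):
0 0 1
1 1 0
1 0 1
1 0 0

After press 3 at (3,2):
0 0 1
1 1 0
1 0 0
1 1 1

After press 4 at (1,2):
0 0 0
1 0 1
1 0 1
1 1 1

Answer: 0 0 0
1 0 1
1 0 1
1 1 1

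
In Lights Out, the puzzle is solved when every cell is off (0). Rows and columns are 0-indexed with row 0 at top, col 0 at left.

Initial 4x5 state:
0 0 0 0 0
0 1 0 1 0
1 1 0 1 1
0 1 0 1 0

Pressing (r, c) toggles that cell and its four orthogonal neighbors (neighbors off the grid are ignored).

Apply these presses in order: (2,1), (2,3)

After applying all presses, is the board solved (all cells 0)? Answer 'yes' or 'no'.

Answer: yes

Derivation:
After press 1 at (2,1):
0 0 0 0 0
0 0 0 1 0
0 0 1 1 1
0 0 0 1 0

After press 2 at (2,3):
0 0 0 0 0
0 0 0 0 0
0 0 0 0 0
0 0 0 0 0

Lights still on: 0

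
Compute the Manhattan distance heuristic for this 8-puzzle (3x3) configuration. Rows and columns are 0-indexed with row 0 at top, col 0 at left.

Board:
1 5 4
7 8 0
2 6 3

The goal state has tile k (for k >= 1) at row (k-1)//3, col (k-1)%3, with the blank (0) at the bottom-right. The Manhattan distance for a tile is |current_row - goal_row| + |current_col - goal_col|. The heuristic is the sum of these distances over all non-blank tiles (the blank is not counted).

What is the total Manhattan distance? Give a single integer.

Tile 1: at (0,0), goal (0,0), distance |0-0|+|0-0| = 0
Tile 5: at (0,1), goal (1,1), distance |0-1|+|1-1| = 1
Tile 4: at (0,2), goal (1,0), distance |0-1|+|2-0| = 3
Tile 7: at (1,0), goal (2,0), distance |1-2|+|0-0| = 1
Tile 8: at (1,1), goal (2,1), distance |1-2|+|1-1| = 1
Tile 2: at (2,0), goal (0,1), distance |2-0|+|0-1| = 3
Tile 6: at (2,1), goal (1,2), distance |2-1|+|1-2| = 2
Tile 3: at (2,2), goal (0,2), distance |2-0|+|2-2| = 2
Sum: 0 + 1 + 3 + 1 + 1 + 3 + 2 + 2 = 13

Answer: 13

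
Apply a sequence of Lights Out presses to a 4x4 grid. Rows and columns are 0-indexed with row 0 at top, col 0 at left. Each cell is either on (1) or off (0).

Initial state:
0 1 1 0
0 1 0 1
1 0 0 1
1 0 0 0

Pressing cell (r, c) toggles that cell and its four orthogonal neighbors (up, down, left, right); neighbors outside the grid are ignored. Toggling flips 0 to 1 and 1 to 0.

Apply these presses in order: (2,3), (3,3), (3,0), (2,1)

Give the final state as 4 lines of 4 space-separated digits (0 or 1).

After press 1 at (2,3):
0 1 1 0
0 1 0 0
1 0 1 0
1 0 0 1

After press 2 at (3,3):
0 1 1 0
0 1 0 0
1 0 1 1
1 0 1 0

After press 3 at (3,0):
0 1 1 0
0 1 0 0
0 0 1 1
0 1 1 0

After press 4 at (2,1):
0 1 1 0
0 0 0 0
1 1 0 1
0 0 1 0

Answer: 0 1 1 0
0 0 0 0
1 1 0 1
0 0 1 0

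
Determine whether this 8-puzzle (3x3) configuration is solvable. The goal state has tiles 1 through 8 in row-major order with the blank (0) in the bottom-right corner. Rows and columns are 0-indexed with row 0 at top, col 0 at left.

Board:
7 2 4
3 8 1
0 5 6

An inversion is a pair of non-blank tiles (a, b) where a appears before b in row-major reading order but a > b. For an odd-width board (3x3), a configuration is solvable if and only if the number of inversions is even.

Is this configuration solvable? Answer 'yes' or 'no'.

Inversions (pairs i<j in row-major order where tile[i] > tile[j] > 0): 13
13 is odd, so the puzzle is not solvable.

Answer: no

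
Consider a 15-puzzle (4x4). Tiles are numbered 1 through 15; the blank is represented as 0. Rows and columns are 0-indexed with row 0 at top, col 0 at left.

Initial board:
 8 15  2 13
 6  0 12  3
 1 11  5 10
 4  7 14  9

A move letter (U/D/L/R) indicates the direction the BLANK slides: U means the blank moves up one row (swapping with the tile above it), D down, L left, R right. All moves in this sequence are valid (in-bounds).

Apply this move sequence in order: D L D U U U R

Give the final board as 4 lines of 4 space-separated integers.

Answer: 15  0  2 13
 8 11 12  3
 6  1  5 10
 4  7 14  9

Derivation:
After move 1 (D):
 8 15  2 13
 6 11 12  3
 1  0  5 10
 4  7 14  9

After move 2 (L):
 8 15  2 13
 6 11 12  3
 0  1  5 10
 4  7 14  9

After move 3 (D):
 8 15  2 13
 6 11 12  3
 4  1  5 10
 0  7 14  9

After move 4 (U):
 8 15  2 13
 6 11 12  3
 0  1  5 10
 4  7 14  9

After move 5 (U):
 8 15  2 13
 0 11 12  3
 6  1  5 10
 4  7 14  9

After move 6 (U):
 0 15  2 13
 8 11 12  3
 6  1  5 10
 4  7 14  9

After move 7 (R):
15  0  2 13
 8 11 12  3
 6  1  5 10
 4  7 14  9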